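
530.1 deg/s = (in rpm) 88.35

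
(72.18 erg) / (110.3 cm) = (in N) 6.544e-06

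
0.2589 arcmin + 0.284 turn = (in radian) 1.784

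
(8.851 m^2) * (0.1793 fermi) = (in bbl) 9.982e-15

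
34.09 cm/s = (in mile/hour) 0.7626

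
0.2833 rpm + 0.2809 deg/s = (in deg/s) 1.981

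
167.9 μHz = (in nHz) 1.679e+05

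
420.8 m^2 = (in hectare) 0.04208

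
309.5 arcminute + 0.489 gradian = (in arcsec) 2.015e+04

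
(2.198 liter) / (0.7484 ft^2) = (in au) 2.113e-13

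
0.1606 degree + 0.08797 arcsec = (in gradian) 0.1785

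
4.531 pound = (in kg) 2.055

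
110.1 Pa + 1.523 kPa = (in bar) 0.01633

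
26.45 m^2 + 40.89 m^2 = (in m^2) 67.34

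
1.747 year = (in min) 9.182e+05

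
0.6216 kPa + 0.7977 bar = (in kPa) 80.39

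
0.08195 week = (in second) 4.956e+04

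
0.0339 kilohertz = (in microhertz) 3.39e+07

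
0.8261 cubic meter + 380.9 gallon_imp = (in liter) 2558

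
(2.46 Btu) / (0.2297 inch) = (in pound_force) 1e+05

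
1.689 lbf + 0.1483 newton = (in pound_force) 1.722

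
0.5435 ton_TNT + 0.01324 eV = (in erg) 2.274e+16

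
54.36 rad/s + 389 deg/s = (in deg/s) 3504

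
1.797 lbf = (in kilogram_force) 0.8151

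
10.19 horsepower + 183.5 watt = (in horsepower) 10.44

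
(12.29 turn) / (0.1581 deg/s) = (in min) 466.4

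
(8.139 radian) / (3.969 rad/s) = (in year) 6.503e-08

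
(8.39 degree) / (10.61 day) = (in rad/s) 1.597e-07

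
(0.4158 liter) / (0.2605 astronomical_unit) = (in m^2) 1.067e-14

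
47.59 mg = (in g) 0.04759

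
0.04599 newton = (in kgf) 0.00469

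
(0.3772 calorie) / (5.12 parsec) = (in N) 9.989e-18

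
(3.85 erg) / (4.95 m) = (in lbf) 1.749e-08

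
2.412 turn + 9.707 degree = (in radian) 15.32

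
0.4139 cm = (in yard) 0.004526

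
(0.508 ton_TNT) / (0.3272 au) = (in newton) 0.04342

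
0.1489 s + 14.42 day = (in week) 2.06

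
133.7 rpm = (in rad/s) 14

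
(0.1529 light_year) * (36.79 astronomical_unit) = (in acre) 1.967e+24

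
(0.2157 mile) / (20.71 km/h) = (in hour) 0.01676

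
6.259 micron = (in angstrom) 6.259e+04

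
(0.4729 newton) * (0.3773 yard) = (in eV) 1.018e+18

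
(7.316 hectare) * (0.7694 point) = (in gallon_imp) 4368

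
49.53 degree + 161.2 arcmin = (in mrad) 911.4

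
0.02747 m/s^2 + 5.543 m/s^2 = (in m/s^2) 5.57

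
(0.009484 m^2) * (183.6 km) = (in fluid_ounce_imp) 6.128e+07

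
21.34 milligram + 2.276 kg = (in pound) 5.018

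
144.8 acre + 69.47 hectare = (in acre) 316.5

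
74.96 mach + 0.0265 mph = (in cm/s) 2.552e+06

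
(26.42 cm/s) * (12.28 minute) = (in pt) 5.518e+05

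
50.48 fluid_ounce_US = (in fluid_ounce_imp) 52.54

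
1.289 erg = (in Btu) 1.222e-10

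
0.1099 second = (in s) 0.1099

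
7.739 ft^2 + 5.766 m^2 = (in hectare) 0.0006485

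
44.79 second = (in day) 0.0005184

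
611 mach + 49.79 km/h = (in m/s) 2.081e+05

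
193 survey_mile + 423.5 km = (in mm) 7.341e+08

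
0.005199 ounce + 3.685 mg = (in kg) 0.0001511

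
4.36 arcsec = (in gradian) 0.001346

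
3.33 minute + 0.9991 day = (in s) 8.652e+04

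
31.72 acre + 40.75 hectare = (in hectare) 53.59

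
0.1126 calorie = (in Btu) 0.0004465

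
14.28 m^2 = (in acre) 0.003529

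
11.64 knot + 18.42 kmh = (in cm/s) 1110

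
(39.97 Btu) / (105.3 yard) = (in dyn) 4.38e+07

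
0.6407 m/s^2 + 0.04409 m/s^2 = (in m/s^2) 0.6848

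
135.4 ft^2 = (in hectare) 0.001258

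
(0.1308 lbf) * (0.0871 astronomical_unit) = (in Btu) 7.186e+06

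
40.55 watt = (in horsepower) 0.05438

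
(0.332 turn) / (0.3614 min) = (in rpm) 0.9186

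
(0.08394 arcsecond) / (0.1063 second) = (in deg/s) 0.0002193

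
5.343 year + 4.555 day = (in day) 1955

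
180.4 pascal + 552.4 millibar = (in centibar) 55.42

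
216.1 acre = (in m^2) 8.745e+05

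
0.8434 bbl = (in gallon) 35.42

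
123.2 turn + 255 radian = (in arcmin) 3.538e+06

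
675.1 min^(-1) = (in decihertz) 112.5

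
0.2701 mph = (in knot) 0.2347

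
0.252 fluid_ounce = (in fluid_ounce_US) 0.252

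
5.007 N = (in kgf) 0.5106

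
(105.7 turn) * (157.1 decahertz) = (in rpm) 9.963e+06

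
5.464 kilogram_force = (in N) 53.58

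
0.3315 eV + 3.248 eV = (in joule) 5.735e-19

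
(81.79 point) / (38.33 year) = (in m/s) 2.387e-11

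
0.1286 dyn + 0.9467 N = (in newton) 0.9467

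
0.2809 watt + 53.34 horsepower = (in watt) 3.978e+04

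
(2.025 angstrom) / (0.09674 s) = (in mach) 6.148e-12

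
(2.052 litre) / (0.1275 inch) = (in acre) 0.0001566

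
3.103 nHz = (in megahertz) 3.103e-15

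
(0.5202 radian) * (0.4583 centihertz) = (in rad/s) 0.002384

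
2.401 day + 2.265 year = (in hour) 1.99e+04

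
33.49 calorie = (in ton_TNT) 3.349e-08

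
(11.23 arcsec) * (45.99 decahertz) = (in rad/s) 0.02504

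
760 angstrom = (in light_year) 8.033e-24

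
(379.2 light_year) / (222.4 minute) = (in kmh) 9.679e+14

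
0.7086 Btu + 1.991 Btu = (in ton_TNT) 6.807e-07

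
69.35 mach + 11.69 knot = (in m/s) 2.362e+04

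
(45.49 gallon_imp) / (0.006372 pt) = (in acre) 22.73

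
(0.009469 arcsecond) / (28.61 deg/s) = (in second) 9.194e-08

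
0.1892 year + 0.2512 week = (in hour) 1700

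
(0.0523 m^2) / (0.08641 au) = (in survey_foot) 1.327e-11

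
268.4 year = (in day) 9.797e+04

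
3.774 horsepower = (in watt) 2814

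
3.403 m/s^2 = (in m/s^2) 3.403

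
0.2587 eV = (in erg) 4.145e-13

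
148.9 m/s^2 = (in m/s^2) 148.9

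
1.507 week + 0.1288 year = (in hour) 1381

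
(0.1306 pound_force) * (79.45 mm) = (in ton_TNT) 1.103e-11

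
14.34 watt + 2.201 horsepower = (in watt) 1656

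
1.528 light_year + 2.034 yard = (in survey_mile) 8.983e+12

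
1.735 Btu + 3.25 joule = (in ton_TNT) 4.383e-07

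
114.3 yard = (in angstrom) 1.045e+12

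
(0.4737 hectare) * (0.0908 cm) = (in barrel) 27.05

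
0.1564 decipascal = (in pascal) 0.01564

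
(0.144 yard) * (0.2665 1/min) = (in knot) 0.001137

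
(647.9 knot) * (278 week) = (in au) 0.3746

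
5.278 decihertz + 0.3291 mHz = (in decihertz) 5.281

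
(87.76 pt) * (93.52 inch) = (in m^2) 0.07354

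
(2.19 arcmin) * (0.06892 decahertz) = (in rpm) 0.004193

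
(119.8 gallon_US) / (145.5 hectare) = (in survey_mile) 1.937e-10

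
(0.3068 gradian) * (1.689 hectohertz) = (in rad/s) 0.814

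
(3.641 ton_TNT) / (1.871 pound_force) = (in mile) 1.137e+06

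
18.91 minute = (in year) 3.598e-05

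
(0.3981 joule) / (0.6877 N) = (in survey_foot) 1.899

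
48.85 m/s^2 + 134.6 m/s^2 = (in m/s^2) 183.4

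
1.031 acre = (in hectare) 0.4172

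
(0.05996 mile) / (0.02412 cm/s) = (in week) 0.6615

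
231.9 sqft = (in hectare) 0.002154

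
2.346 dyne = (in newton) 2.346e-05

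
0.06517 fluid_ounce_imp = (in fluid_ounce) 0.06261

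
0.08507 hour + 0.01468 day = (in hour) 0.4374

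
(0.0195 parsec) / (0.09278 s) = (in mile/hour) 1.451e+16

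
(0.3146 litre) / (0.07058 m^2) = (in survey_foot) 0.01462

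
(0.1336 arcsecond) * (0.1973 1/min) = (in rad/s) 2.13e-09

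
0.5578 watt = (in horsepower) 0.000748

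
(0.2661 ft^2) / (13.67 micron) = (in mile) 1.124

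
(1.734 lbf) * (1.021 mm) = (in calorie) 0.001882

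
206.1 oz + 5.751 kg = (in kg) 11.59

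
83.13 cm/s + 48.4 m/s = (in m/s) 49.23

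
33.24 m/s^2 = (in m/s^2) 33.24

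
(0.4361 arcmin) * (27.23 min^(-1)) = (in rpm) 0.0005498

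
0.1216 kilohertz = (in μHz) 1.216e+08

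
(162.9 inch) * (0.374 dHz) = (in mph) 0.3462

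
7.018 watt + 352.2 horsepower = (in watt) 2.626e+05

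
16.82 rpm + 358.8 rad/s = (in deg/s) 2.066e+04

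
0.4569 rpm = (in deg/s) 2.741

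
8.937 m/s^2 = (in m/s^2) 8.937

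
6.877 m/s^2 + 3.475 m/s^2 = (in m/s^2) 10.35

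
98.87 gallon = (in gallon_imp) 82.33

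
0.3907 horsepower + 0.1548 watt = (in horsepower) 0.3909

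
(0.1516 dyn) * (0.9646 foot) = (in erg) 4.457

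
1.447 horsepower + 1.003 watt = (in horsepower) 1.448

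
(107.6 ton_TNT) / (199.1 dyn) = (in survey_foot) 7.419e+14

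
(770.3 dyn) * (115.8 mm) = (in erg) 8920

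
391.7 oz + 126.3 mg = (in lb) 24.48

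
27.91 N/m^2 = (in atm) 0.0002755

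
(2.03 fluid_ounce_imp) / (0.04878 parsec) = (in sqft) 4.125e-19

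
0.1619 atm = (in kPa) 16.4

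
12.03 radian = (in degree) 689.3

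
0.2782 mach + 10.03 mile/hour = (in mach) 0.2914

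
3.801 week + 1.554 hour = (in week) 3.81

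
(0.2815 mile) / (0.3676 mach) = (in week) 5.984e-06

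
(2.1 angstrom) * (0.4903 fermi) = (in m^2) 1.03e-25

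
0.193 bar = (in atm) 0.1905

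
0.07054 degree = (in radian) 0.001231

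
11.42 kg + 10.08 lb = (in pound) 35.26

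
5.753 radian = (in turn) 0.9156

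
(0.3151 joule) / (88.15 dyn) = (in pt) 1.013e+06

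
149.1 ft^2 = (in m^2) 13.85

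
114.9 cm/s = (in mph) 2.57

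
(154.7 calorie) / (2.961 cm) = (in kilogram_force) 2229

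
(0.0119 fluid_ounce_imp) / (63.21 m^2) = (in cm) 5.349e-07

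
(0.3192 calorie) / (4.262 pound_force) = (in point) 199.7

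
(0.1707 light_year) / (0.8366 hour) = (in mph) 1.199e+12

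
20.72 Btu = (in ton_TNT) 5.225e-06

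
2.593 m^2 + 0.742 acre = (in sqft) 3.235e+04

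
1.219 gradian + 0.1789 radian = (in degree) 11.35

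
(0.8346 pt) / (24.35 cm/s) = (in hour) 3.359e-07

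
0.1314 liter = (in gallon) 0.03471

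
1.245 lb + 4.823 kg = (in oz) 190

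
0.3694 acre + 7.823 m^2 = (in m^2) 1503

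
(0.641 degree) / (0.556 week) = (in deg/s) 1.906e-06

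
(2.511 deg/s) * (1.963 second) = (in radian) 0.08603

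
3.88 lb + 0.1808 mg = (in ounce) 62.08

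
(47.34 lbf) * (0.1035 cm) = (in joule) 0.2179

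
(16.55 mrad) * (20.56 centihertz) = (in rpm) 0.03249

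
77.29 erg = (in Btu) 7.326e-09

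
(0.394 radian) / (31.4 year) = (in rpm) 3.8e-09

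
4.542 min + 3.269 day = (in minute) 4712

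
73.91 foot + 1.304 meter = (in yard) 26.06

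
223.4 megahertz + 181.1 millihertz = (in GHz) 0.2234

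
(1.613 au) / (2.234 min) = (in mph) 4.027e+09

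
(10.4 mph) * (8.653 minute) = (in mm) 2.414e+06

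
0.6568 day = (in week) 0.09383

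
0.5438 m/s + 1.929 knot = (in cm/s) 153.6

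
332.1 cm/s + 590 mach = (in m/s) 2.009e+05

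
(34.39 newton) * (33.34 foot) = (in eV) 2.181e+21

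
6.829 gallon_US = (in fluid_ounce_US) 874.1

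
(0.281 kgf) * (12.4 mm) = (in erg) 3.417e+05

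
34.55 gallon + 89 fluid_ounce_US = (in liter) 133.4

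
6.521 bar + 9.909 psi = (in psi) 104.5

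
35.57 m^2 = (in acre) 0.00879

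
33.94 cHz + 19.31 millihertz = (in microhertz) 3.587e+05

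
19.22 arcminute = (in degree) 0.3203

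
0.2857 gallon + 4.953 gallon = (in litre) 19.83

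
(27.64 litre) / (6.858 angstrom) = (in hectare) 4030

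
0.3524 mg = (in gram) 0.0003524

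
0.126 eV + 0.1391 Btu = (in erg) 1.468e+09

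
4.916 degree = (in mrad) 85.8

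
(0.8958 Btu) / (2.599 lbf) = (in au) 5.465e-10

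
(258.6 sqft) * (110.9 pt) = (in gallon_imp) 206.8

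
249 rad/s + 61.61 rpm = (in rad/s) 255.5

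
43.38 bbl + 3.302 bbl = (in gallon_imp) 1633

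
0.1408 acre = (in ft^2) 6133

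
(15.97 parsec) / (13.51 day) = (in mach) 1.24e+09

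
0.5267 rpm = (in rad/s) 0.05516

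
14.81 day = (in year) 0.04058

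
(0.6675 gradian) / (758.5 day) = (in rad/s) 1.6e-10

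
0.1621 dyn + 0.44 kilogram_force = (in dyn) 4.315e+05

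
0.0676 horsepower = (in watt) 50.41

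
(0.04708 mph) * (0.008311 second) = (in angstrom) 1.749e+06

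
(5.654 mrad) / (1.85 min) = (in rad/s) 5.094e-05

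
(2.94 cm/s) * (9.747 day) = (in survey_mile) 15.38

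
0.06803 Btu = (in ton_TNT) 1.715e-08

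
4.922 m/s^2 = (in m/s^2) 4.922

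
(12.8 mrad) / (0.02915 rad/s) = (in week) 7.26e-07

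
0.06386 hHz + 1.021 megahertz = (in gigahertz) 0.001021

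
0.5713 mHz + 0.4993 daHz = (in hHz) 0.04994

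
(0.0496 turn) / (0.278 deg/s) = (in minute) 1.071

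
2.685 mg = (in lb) 5.919e-06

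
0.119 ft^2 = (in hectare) 1.106e-06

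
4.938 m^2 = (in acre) 0.00122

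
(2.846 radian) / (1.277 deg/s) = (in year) 4.049e-06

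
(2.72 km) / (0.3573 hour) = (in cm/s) 211.5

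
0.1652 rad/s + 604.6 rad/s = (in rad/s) 604.8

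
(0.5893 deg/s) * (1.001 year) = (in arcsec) 6.697e+10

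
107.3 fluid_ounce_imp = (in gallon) 0.8054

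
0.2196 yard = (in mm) 200.8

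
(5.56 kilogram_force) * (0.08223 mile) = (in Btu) 6.839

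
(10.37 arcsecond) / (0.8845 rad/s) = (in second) 5.684e-05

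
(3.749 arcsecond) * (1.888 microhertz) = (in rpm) 3.277e-10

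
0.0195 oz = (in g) 0.5528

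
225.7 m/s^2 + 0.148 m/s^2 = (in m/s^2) 225.8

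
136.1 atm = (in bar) 137.9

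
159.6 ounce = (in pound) 9.975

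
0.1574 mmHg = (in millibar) 0.2098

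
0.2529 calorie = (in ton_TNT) 2.529e-10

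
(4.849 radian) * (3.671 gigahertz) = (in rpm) 1.7e+11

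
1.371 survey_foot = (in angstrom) 4.179e+09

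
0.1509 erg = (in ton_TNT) 3.607e-18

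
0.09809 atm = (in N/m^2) 9939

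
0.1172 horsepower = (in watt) 87.4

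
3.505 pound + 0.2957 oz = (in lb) 3.523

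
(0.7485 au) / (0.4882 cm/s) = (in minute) 3.823e+11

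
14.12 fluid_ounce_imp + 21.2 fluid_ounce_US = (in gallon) 0.2716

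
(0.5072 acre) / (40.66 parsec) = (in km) 1.636e-18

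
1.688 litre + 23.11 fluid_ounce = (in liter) 2.371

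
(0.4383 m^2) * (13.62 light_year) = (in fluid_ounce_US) 1.91e+21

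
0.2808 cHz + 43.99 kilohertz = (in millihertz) 4.399e+07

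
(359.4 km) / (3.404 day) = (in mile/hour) 2.734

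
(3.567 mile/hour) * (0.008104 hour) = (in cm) 4652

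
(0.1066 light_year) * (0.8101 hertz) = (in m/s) 8.17e+14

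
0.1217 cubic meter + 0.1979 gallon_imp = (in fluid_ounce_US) 4146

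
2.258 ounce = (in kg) 0.06401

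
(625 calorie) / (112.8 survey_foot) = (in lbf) 17.1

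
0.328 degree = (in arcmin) 19.68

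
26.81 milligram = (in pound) 5.911e-05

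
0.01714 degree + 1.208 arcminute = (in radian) 0.0006505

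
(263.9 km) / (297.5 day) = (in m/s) 0.01027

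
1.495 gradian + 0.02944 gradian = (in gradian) 1.524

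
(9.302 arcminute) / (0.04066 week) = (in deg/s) 6.304e-06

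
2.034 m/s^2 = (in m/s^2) 2.034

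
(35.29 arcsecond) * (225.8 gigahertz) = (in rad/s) 3.863e+07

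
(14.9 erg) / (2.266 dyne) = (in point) 186.4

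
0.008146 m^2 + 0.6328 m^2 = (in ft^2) 6.899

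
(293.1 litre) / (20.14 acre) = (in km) 3.596e-09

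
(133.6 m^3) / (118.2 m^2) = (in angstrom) 1.13e+10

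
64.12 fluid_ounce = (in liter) 1.896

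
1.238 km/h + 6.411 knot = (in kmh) 13.11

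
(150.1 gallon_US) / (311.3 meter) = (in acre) 4.51e-07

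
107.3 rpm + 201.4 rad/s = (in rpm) 2031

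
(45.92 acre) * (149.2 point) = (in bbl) 6.152e+04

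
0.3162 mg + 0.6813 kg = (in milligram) 6.813e+05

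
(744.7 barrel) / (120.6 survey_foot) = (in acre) 0.0007959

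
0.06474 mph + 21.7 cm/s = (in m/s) 0.2459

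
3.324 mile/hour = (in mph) 3.324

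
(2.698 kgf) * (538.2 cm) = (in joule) 142.4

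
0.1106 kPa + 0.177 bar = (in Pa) 1.781e+04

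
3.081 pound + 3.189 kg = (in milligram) 4.587e+06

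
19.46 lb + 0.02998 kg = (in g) 8857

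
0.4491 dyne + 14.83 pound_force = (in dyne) 6.597e+06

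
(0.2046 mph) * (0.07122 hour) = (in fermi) 2.345e+16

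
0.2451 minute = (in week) 2.432e-05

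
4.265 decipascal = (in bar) 4.265e-06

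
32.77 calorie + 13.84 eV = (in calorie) 32.77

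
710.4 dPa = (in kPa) 0.07104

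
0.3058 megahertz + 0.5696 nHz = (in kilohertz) 305.8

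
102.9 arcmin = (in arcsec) 6174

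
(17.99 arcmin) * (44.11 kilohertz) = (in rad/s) 230.8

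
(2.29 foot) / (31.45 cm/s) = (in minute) 0.03699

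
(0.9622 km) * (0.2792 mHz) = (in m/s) 0.2686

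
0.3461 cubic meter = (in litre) 346.1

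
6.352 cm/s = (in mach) 0.0001865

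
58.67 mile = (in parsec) 3.06e-12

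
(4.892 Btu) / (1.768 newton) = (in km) 2.919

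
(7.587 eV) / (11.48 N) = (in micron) 1.059e-13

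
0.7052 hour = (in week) 0.004198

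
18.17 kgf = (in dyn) 1.782e+07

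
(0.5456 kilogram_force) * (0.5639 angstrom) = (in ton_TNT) 7.211e-20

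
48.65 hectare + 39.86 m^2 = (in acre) 120.2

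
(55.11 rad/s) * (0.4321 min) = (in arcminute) 4.912e+06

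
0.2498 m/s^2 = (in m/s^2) 0.2498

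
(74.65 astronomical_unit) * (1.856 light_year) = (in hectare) 1.961e+25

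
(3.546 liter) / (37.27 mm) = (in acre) 2.351e-05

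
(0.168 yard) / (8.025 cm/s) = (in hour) 0.0005317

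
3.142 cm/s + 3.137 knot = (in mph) 3.68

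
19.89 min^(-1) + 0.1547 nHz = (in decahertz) 0.03315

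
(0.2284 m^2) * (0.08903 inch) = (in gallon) 0.1364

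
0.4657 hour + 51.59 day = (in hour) 1239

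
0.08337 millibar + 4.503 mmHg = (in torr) 4.566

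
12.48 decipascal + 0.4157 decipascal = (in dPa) 12.9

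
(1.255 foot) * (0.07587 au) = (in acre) 1.073e+06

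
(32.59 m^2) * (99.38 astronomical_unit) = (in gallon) 1.28e+17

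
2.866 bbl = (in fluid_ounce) 1.541e+04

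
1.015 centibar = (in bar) 0.01015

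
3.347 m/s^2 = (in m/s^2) 3.347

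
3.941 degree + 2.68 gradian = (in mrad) 110.9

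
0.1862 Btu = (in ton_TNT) 4.695e-08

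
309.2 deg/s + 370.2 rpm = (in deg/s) 2530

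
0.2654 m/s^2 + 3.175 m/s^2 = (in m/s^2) 3.44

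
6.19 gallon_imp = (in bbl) 0.177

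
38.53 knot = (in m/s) 19.82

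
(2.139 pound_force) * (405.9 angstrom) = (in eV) 2.41e+12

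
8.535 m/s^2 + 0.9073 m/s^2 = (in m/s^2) 9.442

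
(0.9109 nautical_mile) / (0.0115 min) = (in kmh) 8802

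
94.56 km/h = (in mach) 0.07714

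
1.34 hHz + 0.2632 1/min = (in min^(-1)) 8040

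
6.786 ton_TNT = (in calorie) 6.786e+09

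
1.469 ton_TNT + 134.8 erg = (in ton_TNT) 1.469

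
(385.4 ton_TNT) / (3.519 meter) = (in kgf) 4.673e+10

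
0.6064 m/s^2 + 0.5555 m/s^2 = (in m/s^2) 1.162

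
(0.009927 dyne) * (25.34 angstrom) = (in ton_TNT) 6.012e-26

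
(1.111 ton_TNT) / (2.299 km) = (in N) 2.022e+06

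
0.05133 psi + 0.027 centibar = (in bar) 0.003809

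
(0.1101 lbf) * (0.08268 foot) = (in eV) 7.703e+16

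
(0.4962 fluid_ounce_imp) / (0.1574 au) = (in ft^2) 6.445e-15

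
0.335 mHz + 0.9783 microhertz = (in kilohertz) 3.36e-07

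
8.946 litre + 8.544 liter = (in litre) 17.49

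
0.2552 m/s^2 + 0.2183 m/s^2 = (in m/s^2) 0.4735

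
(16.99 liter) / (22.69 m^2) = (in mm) 0.7488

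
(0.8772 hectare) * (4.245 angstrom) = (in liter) 0.003724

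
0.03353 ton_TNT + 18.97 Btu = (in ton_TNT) 0.03353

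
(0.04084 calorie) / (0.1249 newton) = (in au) 9.145e-12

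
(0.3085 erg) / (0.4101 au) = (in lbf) 1.13e-19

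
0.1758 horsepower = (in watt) 131.1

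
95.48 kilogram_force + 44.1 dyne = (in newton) 936.3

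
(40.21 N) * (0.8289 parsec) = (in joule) 1.028e+18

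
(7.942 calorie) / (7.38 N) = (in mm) 4503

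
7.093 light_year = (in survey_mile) 4.17e+13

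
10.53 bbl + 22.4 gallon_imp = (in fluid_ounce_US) 6.005e+04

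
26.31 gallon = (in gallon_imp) 21.91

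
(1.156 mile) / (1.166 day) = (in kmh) 0.06648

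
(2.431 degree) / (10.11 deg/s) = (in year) 7.625e-09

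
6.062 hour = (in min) 363.7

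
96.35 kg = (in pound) 212.4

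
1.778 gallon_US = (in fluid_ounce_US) 227.6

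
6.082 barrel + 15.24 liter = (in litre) 982.2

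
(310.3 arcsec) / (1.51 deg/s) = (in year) 1.81e-09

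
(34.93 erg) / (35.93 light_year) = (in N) 1.028e-23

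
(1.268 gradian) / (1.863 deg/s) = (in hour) 0.0001702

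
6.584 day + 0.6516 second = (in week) 0.9406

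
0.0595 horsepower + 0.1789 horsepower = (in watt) 177.8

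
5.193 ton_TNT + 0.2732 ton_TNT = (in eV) 1.427e+29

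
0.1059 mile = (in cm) 1.704e+04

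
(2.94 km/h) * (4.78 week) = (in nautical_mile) 1275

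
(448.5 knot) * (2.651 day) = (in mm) 5.285e+10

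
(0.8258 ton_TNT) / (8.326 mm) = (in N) 4.15e+11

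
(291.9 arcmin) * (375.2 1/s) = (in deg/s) 1825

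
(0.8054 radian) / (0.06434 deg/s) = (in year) 2.274e-05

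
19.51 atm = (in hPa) 1.977e+04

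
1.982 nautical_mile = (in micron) 3.671e+09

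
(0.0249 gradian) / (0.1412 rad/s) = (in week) 4.58e-09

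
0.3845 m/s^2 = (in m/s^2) 0.3845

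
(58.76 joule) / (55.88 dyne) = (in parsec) 3.408e-12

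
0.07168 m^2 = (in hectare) 7.168e-06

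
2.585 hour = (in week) 0.01539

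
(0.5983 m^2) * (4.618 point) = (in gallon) 0.2575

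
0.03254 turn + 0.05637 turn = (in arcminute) 1920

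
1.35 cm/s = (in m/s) 0.0135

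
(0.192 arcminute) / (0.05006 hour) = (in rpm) 2.959e-06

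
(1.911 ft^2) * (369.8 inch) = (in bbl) 10.49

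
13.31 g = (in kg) 0.01331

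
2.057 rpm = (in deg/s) 12.34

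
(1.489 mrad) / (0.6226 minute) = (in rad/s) 3.986e-05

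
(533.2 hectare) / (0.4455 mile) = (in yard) 8133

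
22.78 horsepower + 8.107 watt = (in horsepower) 22.79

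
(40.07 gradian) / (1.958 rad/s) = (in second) 0.3215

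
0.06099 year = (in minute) 3.206e+04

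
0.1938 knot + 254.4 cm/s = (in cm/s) 264.4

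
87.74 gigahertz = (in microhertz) 8.774e+16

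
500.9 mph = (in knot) 435.3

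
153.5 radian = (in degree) 8795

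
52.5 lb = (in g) 2.381e+04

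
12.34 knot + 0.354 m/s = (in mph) 14.99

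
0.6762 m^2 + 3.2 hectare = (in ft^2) 3.445e+05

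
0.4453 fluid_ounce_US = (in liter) 0.01317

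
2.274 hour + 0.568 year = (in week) 29.63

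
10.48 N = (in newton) 10.48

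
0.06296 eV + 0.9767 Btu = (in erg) 1.03e+10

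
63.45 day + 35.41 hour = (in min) 9.349e+04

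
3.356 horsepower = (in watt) 2503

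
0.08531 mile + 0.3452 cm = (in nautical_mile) 0.07413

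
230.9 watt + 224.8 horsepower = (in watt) 1.679e+05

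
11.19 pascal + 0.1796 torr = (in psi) 0.005096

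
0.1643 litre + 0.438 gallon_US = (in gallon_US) 0.4814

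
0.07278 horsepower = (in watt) 54.27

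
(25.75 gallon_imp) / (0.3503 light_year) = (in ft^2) 3.802e-16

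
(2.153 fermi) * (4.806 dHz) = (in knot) 2.011e-15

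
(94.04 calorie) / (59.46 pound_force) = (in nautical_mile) 0.0008033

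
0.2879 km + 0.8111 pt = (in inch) 1.133e+04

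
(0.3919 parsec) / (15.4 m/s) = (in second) 7.852e+14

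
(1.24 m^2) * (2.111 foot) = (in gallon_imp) 175.5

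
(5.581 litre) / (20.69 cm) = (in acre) 6.666e-06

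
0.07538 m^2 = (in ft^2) 0.8114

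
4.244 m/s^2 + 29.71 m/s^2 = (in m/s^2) 33.95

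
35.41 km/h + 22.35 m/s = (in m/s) 32.19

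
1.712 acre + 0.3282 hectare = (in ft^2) 1.099e+05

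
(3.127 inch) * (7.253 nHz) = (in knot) 1.12e-09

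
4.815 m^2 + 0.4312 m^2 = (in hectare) 0.0005246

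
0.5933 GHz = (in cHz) 5.933e+10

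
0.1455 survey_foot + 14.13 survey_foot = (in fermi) 4.351e+15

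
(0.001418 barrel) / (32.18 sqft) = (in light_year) 7.971e-21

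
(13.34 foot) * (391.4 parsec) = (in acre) 1.213e+16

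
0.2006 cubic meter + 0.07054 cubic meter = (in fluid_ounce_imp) 9543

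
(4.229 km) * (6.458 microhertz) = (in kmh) 0.09832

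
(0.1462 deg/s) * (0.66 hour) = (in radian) 6.063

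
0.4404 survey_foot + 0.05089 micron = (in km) 0.0001342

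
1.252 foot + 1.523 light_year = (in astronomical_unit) 9.632e+04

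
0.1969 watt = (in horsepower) 0.000264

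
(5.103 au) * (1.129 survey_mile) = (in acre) 3.427e+11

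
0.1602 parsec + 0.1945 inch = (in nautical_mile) 2.669e+12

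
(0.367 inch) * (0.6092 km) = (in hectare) 0.0005679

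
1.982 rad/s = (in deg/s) 113.6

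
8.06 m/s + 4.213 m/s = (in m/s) 12.27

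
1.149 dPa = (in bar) 1.149e-06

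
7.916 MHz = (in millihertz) 7.916e+09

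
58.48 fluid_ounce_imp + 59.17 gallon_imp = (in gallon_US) 71.5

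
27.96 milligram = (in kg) 2.796e-05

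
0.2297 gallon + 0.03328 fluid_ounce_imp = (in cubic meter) 0.0008705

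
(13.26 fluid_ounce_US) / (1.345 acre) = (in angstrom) 720.5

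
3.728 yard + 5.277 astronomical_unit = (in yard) 8.633e+11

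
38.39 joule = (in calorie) 9.175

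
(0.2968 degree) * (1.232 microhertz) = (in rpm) 6.094e-08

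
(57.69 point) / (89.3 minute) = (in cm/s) 0.0003798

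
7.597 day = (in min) 1.094e+04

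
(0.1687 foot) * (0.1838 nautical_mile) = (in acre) 0.004325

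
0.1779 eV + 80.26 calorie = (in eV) 2.096e+21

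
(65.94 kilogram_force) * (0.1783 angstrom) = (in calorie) 2.756e-09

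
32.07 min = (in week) 0.003182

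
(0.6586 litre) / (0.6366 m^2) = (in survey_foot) 0.003394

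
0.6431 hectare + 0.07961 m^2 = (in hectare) 0.6431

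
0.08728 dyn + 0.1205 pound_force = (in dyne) 5.36e+04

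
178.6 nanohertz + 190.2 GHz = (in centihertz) 1.902e+13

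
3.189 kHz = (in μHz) 3.189e+09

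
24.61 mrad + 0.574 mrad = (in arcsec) 5195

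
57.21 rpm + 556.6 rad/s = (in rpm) 5372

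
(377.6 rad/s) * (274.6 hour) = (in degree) 2.139e+10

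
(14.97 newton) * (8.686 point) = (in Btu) 4.348e-05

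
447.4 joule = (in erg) 4.474e+09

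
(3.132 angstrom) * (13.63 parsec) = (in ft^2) 1.418e+09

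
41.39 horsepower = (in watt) 3.086e+04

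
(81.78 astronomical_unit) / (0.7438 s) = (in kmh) 5.921e+13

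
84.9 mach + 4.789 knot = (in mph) 6.467e+04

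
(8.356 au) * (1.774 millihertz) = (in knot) 4.311e+09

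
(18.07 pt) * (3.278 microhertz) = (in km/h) 7.523e-08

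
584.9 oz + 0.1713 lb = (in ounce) 587.6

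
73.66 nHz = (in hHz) 7.366e-10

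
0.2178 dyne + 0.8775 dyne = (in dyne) 1.095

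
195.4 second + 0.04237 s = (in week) 0.0003232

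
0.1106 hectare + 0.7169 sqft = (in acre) 0.2733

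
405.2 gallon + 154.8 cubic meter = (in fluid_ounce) 5.286e+06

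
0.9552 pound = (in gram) 433.3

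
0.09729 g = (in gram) 0.09729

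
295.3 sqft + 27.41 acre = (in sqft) 1.194e+06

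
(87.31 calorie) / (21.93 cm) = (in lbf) 374.5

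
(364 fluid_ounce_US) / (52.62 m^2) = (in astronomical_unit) 1.368e-15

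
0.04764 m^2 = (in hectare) 4.764e-06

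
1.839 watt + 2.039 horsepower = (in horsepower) 2.041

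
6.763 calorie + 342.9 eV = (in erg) 2.83e+08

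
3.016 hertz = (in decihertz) 30.16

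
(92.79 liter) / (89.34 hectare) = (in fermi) 1.039e+08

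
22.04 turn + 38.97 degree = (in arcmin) 4.784e+05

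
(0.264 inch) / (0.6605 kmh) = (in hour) 1.015e-05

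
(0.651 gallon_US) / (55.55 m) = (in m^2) 4.436e-05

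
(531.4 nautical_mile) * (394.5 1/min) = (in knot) 1.258e+07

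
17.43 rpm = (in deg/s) 104.6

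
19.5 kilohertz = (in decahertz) 1950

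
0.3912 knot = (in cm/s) 20.13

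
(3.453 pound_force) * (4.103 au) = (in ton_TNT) 2253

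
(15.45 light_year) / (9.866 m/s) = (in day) 1.715e+11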